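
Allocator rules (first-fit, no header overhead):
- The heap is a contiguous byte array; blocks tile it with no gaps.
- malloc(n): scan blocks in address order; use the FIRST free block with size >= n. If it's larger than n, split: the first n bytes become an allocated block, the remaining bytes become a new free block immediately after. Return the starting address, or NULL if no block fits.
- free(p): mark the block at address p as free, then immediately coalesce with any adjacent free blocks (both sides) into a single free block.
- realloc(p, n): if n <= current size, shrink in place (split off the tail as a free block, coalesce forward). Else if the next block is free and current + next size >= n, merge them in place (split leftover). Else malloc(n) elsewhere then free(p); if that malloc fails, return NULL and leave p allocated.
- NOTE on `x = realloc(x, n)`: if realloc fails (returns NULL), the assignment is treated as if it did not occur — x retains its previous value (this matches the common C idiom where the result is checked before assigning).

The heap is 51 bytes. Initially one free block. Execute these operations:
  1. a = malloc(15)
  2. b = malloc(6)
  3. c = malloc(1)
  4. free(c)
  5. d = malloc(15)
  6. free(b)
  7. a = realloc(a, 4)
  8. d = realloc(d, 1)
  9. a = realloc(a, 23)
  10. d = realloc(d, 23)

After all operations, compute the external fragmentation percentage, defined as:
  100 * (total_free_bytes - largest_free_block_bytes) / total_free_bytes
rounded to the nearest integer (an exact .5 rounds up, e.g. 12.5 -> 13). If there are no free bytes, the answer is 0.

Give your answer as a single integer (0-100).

Op 1: a = malloc(15) -> a = 0; heap: [0-14 ALLOC][15-50 FREE]
Op 2: b = malloc(6) -> b = 15; heap: [0-14 ALLOC][15-20 ALLOC][21-50 FREE]
Op 3: c = malloc(1) -> c = 21; heap: [0-14 ALLOC][15-20 ALLOC][21-21 ALLOC][22-50 FREE]
Op 4: free(c) -> (freed c); heap: [0-14 ALLOC][15-20 ALLOC][21-50 FREE]
Op 5: d = malloc(15) -> d = 21; heap: [0-14 ALLOC][15-20 ALLOC][21-35 ALLOC][36-50 FREE]
Op 6: free(b) -> (freed b); heap: [0-14 ALLOC][15-20 FREE][21-35 ALLOC][36-50 FREE]
Op 7: a = realloc(a, 4) -> a = 0; heap: [0-3 ALLOC][4-20 FREE][21-35 ALLOC][36-50 FREE]
Op 8: d = realloc(d, 1) -> d = 21; heap: [0-3 ALLOC][4-20 FREE][21-21 ALLOC][22-50 FREE]
Op 9: a = realloc(a, 23) -> a = 22; heap: [0-20 FREE][21-21 ALLOC][22-44 ALLOC][45-50 FREE]
Op 10: d = realloc(d, 23) -> NULL (d unchanged); heap: [0-20 FREE][21-21 ALLOC][22-44 ALLOC][45-50 FREE]
Free blocks: [21 6] total_free=27 largest=21 -> 100*(27-21)/27 = 600/27 ≈ 22.222 -> rounds to 22

Answer: 22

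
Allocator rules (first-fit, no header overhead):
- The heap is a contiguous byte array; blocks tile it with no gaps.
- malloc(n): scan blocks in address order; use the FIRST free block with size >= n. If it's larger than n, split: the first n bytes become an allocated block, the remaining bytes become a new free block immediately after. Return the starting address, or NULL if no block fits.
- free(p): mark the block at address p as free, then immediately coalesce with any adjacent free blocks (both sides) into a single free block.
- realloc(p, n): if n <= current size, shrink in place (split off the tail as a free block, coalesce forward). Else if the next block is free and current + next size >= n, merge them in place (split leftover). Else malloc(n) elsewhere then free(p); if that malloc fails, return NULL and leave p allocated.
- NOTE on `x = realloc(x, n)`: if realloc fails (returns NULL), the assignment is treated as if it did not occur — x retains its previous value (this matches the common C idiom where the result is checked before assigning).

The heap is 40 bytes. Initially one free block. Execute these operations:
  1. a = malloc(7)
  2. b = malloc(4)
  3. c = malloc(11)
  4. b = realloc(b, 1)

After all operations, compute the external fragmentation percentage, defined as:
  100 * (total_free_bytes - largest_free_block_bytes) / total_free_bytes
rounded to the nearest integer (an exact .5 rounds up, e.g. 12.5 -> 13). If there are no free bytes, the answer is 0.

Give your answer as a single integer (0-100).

Op 1: a = malloc(7) -> a = 0; heap: [0-6 ALLOC][7-39 FREE]
Op 2: b = malloc(4) -> b = 7; heap: [0-6 ALLOC][7-10 ALLOC][11-39 FREE]
Op 3: c = malloc(11) -> c = 11; heap: [0-6 ALLOC][7-10 ALLOC][11-21 ALLOC][22-39 FREE]
Op 4: b = realloc(b, 1) -> b = 7; heap: [0-6 ALLOC][7-7 ALLOC][8-10 FREE][11-21 ALLOC][22-39 FREE]
Free blocks: [3 18] total_free=21 largest=18 -> 100*(21-18)/21 = 300/21 ≈ 14.286 -> rounds to 14

Answer: 14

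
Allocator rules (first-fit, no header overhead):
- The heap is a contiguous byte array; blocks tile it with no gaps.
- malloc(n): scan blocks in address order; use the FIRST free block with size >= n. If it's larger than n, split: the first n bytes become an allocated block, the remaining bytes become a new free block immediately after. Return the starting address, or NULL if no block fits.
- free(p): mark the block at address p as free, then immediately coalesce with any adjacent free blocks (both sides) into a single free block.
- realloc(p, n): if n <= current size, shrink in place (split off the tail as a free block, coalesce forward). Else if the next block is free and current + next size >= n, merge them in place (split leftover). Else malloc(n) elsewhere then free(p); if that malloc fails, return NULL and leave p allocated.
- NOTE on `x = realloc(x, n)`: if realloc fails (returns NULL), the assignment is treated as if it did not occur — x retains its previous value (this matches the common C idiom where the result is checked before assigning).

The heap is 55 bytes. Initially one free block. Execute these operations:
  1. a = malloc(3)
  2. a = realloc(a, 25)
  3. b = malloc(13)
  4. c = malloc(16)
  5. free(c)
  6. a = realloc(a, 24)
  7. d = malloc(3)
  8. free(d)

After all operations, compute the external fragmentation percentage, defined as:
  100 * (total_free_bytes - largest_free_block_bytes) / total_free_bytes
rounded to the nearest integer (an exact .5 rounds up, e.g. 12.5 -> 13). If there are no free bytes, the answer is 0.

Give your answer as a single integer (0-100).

Op 1: a = malloc(3) -> a = 0; heap: [0-2 ALLOC][3-54 FREE]
Op 2: a = realloc(a, 25) -> a = 0; heap: [0-24 ALLOC][25-54 FREE]
Op 3: b = malloc(13) -> b = 25; heap: [0-24 ALLOC][25-37 ALLOC][38-54 FREE]
Op 4: c = malloc(16) -> c = 38; heap: [0-24 ALLOC][25-37 ALLOC][38-53 ALLOC][54-54 FREE]
Op 5: free(c) -> (freed c); heap: [0-24 ALLOC][25-37 ALLOC][38-54 FREE]
Op 6: a = realloc(a, 24) -> a = 0; heap: [0-23 ALLOC][24-24 FREE][25-37 ALLOC][38-54 FREE]
Op 7: d = malloc(3) -> d = 38; heap: [0-23 ALLOC][24-24 FREE][25-37 ALLOC][38-40 ALLOC][41-54 FREE]
Op 8: free(d) -> (freed d); heap: [0-23 ALLOC][24-24 FREE][25-37 ALLOC][38-54 FREE]
Free blocks: [1 17] total_free=18 largest=17 -> 100*(18-17)/18 = 100/18 ≈ 5.556 -> rounds to 6

Answer: 6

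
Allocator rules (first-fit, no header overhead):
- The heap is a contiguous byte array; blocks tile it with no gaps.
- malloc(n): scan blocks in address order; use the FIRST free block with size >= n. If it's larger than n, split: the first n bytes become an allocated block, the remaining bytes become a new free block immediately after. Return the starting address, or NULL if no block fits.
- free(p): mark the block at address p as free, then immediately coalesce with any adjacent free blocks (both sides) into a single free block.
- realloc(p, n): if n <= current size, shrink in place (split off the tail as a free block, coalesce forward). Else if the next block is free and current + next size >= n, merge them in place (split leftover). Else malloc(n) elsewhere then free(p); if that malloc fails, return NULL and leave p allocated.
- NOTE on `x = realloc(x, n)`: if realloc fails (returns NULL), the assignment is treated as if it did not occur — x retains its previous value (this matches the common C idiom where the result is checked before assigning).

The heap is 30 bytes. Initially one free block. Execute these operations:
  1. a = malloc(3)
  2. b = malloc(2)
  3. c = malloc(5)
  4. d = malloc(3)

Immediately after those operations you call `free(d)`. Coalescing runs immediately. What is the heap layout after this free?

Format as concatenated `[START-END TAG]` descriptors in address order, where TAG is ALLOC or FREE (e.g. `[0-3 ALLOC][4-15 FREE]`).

Op 1: a = malloc(3) -> a = 0; heap: [0-2 ALLOC][3-29 FREE]
Op 2: b = malloc(2) -> b = 3; heap: [0-2 ALLOC][3-4 ALLOC][5-29 FREE]
Op 3: c = malloc(5) -> c = 5; heap: [0-2 ALLOC][3-4 ALLOC][5-9 ALLOC][10-29 FREE]
Op 4: d = malloc(3) -> d = 10; heap: [0-2 ALLOC][3-4 ALLOC][5-9 ALLOC][10-12 ALLOC][13-29 FREE]
free(d): d = 10 -> block [10-12 ALLOC]; mark free, coalesce with adjacent free neighbors -> [0-2 ALLOC][3-4 ALLOC][5-9 ALLOC][10-29 FREE]

Answer: [0-2 ALLOC][3-4 ALLOC][5-9 ALLOC][10-29 FREE]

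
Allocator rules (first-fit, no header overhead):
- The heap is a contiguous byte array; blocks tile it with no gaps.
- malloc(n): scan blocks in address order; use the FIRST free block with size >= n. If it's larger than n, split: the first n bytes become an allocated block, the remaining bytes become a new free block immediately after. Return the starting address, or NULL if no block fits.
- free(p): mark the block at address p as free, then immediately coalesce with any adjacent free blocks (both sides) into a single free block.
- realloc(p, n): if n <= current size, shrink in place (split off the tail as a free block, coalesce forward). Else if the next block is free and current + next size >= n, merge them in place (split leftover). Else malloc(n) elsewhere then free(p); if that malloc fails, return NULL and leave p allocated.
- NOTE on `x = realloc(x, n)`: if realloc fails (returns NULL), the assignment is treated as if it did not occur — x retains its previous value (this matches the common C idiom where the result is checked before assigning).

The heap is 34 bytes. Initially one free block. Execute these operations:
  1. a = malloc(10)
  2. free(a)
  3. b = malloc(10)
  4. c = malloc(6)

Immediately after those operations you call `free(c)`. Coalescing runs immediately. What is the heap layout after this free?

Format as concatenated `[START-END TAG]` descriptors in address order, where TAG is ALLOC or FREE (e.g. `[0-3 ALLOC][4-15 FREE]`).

Op 1: a = malloc(10) -> a = 0; heap: [0-9 ALLOC][10-33 FREE]
Op 2: free(a) -> (freed a); heap: [0-33 FREE]
Op 3: b = malloc(10) -> b = 0; heap: [0-9 ALLOC][10-33 FREE]
Op 4: c = malloc(6) -> c = 10; heap: [0-9 ALLOC][10-15 ALLOC][16-33 FREE]
free(c): c = 10 -> block [10-15 ALLOC]; mark free, coalesce with adjacent free neighbors -> [0-9 ALLOC][10-33 FREE]

Answer: [0-9 ALLOC][10-33 FREE]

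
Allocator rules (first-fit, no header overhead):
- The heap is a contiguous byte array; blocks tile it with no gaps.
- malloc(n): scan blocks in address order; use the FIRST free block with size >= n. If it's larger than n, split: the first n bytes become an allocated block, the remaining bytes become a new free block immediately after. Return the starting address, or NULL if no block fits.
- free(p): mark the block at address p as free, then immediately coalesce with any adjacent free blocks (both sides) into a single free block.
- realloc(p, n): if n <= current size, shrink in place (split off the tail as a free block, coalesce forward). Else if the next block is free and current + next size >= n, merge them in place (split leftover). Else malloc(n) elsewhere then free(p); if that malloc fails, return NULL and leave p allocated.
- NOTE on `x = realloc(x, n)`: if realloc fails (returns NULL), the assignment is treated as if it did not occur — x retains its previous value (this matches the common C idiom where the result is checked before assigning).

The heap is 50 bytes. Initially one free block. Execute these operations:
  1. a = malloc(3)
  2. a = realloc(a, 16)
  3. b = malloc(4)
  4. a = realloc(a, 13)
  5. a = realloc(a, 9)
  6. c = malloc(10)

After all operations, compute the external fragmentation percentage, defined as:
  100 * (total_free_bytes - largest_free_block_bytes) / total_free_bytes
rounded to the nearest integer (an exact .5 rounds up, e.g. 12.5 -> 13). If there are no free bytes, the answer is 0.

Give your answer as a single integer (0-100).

Op 1: a = malloc(3) -> a = 0; heap: [0-2 ALLOC][3-49 FREE]
Op 2: a = realloc(a, 16) -> a = 0; heap: [0-15 ALLOC][16-49 FREE]
Op 3: b = malloc(4) -> b = 16; heap: [0-15 ALLOC][16-19 ALLOC][20-49 FREE]
Op 4: a = realloc(a, 13) -> a = 0; heap: [0-12 ALLOC][13-15 FREE][16-19 ALLOC][20-49 FREE]
Op 5: a = realloc(a, 9) -> a = 0; heap: [0-8 ALLOC][9-15 FREE][16-19 ALLOC][20-49 FREE]
Op 6: c = malloc(10) -> c = 20; heap: [0-8 ALLOC][9-15 FREE][16-19 ALLOC][20-29 ALLOC][30-49 FREE]
Free blocks: [7 20] total_free=27 largest=20 -> 100*(27-20)/27 = 700/27 ≈ 25.926 -> rounds to 26

Answer: 26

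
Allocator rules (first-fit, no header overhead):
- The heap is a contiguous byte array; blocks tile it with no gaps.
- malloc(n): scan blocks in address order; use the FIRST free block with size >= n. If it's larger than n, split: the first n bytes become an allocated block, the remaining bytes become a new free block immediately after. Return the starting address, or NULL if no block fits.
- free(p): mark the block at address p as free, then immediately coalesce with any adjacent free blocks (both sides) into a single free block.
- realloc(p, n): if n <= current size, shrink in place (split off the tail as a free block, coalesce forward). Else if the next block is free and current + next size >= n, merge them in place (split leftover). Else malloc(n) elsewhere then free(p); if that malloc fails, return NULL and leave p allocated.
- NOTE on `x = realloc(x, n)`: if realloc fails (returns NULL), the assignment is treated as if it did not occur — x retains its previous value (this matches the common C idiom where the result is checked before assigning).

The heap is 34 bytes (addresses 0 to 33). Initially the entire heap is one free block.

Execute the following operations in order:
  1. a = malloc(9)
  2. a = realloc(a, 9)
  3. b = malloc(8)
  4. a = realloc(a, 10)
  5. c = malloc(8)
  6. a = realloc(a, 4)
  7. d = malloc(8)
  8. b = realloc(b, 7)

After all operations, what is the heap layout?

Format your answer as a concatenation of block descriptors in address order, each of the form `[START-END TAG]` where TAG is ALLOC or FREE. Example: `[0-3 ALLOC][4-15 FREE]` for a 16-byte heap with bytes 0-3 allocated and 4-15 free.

Op 1: a = malloc(9) -> a = 0; heap: [0-8 ALLOC][9-33 FREE]
Op 2: a = realloc(a, 9) -> a = 0; heap: [0-8 ALLOC][9-33 FREE]
Op 3: b = malloc(8) -> b = 9; heap: [0-8 ALLOC][9-16 ALLOC][17-33 FREE]
Op 4: a = realloc(a, 10) -> a = 17; heap: [0-8 FREE][9-16 ALLOC][17-26 ALLOC][27-33 FREE]
Op 5: c = malloc(8) -> c = 0; heap: [0-7 ALLOC][8-8 FREE][9-16 ALLOC][17-26 ALLOC][27-33 FREE]
Op 6: a = realloc(a, 4) -> a = 17; heap: [0-7 ALLOC][8-8 FREE][9-16 ALLOC][17-20 ALLOC][21-33 FREE]
Op 7: d = malloc(8) -> d = 21; heap: [0-7 ALLOC][8-8 FREE][9-16 ALLOC][17-20 ALLOC][21-28 ALLOC][29-33 FREE]
Op 8: b = realloc(b, 7) -> b = 9; heap: [0-7 ALLOC][8-8 FREE][9-15 ALLOC][16-16 FREE][17-20 ALLOC][21-28 ALLOC][29-33 FREE]

Answer: [0-7 ALLOC][8-8 FREE][9-15 ALLOC][16-16 FREE][17-20 ALLOC][21-28 ALLOC][29-33 FREE]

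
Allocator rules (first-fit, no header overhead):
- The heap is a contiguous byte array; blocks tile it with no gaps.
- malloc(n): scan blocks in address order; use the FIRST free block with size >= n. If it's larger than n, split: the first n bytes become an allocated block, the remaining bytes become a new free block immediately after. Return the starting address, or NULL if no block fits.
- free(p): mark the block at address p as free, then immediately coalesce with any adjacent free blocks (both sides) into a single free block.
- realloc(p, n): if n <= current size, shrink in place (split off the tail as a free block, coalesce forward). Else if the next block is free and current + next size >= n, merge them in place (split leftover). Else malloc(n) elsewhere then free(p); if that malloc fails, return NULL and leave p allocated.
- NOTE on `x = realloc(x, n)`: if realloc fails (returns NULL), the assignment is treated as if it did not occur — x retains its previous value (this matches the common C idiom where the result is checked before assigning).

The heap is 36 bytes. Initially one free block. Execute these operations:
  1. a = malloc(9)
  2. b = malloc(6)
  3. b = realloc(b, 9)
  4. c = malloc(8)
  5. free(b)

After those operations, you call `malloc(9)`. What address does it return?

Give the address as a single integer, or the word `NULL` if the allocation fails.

Answer: 9

Derivation:
Op 1: a = malloc(9) -> a = 0; heap: [0-8 ALLOC][9-35 FREE]
Op 2: b = malloc(6) -> b = 9; heap: [0-8 ALLOC][9-14 ALLOC][15-35 FREE]
Op 3: b = realloc(b, 9) -> b = 9; heap: [0-8 ALLOC][9-17 ALLOC][18-35 FREE]
Op 4: c = malloc(8) -> c = 18; heap: [0-8 ALLOC][9-17 ALLOC][18-25 ALLOC][26-35 FREE]
Op 5: free(b) -> (freed b); heap: [0-8 ALLOC][9-17 FREE][18-25 ALLOC][26-35 FREE]
malloc(9): first-fit scan over [0-8 ALLOC][9-17 FREE][18-25 ALLOC][26-35 FREE] -> 9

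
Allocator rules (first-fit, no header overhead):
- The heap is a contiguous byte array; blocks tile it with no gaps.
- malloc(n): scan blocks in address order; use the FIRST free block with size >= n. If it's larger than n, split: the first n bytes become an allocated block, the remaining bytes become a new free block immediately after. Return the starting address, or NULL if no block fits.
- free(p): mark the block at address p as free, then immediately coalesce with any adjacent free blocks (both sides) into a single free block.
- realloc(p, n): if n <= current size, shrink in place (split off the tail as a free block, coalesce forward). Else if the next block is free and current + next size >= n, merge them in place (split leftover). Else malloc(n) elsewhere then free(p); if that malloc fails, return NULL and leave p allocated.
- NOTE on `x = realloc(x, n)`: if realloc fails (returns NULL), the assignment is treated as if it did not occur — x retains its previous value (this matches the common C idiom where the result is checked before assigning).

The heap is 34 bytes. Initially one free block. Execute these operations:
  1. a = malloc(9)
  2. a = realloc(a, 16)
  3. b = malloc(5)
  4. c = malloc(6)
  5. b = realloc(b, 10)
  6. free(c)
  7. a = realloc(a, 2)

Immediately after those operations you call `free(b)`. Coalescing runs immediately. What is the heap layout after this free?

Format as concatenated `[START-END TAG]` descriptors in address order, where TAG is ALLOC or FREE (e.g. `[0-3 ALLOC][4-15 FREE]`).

Answer: [0-1 ALLOC][2-33 FREE]

Derivation:
Op 1: a = malloc(9) -> a = 0; heap: [0-8 ALLOC][9-33 FREE]
Op 2: a = realloc(a, 16) -> a = 0; heap: [0-15 ALLOC][16-33 FREE]
Op 3: b = malloc(5) -> b = 16; heap: [0-15 ALLOC][16-20 ALLOC][21-33 FREE]
Op 4: c = malloc(6) -> c = 21; heap: [0-15 ALLOC][16-20 ALLOC][21-26 ALLOC][27-33 FREE]
Op 5: b = realloc(b, 10) -> NULL (b unchanged); heap: [0-15 ALLOC][16-20 ALLOC][21-26 ALLOC][27-33 FREE]
Op 6: free(c) -> (freed c); heap: [0-15 ALLOC][16-20 ALLOC][21-33 FREE]
Op 7: a = realloc(a, 2) -> a = 0; heap: [0-1 ALLOC][2-15 FREE][16-20 ALLOC][21-33 FREE]
free(b): b = 16 -> block [16-20 ALLOC]; mark free, coalesce with adjacent free neighbors -> [0-1 ALLOC][2-33 FREE]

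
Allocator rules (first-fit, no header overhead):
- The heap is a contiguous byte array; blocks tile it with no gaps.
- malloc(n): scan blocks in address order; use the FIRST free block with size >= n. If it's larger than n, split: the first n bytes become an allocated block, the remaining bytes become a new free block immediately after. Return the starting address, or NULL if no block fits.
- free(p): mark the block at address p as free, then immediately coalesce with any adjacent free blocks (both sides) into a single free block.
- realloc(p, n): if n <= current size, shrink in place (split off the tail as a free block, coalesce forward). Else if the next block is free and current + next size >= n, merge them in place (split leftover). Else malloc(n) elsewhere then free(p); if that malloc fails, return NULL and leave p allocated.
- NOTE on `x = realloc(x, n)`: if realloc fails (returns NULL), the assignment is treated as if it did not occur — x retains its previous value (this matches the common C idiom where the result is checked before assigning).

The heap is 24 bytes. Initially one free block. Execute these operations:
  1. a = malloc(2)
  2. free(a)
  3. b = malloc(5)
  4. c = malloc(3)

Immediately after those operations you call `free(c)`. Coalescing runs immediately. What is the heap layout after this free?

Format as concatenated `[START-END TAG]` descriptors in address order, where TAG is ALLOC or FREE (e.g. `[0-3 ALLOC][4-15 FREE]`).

Answer: [0-4 ALLOC][5-23 FREE]

Derivation:
Op 1: a = malloc(2) -> a = 0; heap: [0-1 ALLOC][2-23 FREE]
Op 2: free(a) -> (freed a); heap: [0-23 FREE]
Op 3: b = malloc(5) -> b = 0; heap: [0-4 ALLOC][5-23 FREE]
Op 4: c = malloc(3) -> c = 5; heap: [0-4 ALLOC][5-7 ALLOC][8-23 FREE]
free(c): c = 5 -> block [5-7 ALLOC]; mark free, coalesce with adjacent free neighbors -> [0-4 ALLOC][5-23 FREE]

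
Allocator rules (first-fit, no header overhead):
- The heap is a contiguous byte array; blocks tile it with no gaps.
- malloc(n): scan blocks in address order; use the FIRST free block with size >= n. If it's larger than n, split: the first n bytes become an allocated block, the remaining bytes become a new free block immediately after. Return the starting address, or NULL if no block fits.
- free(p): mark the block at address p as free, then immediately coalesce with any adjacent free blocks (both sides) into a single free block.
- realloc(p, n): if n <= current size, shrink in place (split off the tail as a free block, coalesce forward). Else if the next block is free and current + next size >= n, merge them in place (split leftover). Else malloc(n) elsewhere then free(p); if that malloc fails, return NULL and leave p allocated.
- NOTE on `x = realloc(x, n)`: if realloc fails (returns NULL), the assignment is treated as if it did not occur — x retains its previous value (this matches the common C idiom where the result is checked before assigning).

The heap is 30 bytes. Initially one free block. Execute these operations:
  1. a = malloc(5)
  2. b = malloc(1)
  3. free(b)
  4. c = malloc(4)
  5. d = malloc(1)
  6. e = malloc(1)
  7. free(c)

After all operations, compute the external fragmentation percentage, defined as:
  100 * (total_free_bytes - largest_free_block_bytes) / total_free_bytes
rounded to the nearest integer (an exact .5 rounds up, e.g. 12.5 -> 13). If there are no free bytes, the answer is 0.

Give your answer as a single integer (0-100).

Answer: 17

Derivation:
Op 1: a = malloc(5) -> a = 0; heap: [0-4 ALLOC][5-29 FREE]
Op 2: b = malloc(1) -> b = 5; heap: [0-4 ALLOC][5-5 ALLOC][6-29 FREE]
Op 3: free(b) -> (freed b); heap: [0-4 ALLOC][5-29 FREE]
Op 4: c = malloc(4) -> c = 5; heap: [0-4 ALLOC][5-8 ALLOC][9-29 FREE]
Op 5: d = malloc(1) -> d = 9; heap: [0-4 ALLOC][5-8 ALLOC][9-9 ALLOC][10-29 FREE]
Op 6: e = malloc(1) -> e = 10; heap: [0-4 ALLOC][5-8 ALLOC][9-9 ALLOC][10-10 ALLOC][11-29 FREE]
Op 7: free(c) -> (freed c); heap: [0-4 ALLOC][5-8 FREE][9-9 ALLOC][10-10 ALLOC][11-29 FREE]
Free blocks: [4 19] total_free=23 largest=19 -> 100*(23-19)/23 = 400/23 ≈ 17.391 -> rounds to 17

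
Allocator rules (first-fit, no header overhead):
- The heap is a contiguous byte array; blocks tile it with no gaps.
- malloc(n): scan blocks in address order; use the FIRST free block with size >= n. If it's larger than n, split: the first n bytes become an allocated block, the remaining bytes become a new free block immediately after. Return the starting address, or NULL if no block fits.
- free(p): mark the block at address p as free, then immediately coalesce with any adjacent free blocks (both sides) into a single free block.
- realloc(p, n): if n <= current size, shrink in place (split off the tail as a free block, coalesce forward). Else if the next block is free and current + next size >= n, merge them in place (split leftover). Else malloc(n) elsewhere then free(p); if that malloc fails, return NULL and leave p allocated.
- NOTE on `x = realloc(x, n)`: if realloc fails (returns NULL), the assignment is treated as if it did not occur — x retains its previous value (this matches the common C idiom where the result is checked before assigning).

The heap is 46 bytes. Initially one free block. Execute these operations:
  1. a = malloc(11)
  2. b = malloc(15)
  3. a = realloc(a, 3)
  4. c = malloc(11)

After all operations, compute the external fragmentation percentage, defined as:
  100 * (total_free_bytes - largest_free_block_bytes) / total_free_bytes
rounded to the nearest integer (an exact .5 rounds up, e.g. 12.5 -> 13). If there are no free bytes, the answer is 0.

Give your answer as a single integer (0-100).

Answer: 47

Derivation:
Op 1: a = malloc(11) -> a = 0; heap: [0-10 ALLOC][11-45 FREE]
Op 2: b = malloc(15) -> b = 11; heap: [0-10 ALLOC][11-25 ALLOC][26-45 FREE]
Op 3: a = realloc(a, 3) -> a = 0; heap: [0-2 ALLOC][3-10 FREE][11-25 ALLOC][26-45 FREE]
Op 4: c = malloc(11) -> c = 26; heap: [0-2 ALLOC][3-10 FREE][11-25 ALLOC][26-36 ALLOC][37-45 FREE]
Free blocks: [8 9] total_free=17 largest=9 -> 100*(17-9)/17 = 800/17 ≈ 47.059 -> rounds to 47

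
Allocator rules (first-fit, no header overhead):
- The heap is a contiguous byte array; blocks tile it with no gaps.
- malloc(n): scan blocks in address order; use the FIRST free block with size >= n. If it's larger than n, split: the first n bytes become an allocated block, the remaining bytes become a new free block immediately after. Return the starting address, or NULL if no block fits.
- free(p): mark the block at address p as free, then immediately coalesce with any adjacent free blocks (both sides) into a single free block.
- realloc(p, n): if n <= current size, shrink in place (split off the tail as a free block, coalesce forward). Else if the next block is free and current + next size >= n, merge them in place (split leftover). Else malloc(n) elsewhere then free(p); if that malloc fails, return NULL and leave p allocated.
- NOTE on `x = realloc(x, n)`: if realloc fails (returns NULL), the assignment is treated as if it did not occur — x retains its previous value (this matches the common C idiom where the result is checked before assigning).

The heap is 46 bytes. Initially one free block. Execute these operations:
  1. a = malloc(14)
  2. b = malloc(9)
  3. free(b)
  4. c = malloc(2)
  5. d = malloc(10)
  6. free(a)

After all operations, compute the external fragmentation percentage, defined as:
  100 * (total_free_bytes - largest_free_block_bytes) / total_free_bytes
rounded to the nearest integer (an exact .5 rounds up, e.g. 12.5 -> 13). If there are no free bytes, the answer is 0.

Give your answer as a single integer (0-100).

Op 1: a = malloc(14) -> a = 0; heap: [0-13 ALLOC][14-45 FREE]
Op 2: b = malloc(9) -> b = 14; heap: [0-13 ALLOC][14-22 ALLOC][23-45 FREE]
Op 3: free(b) -> (freed b); heap: [0-13 ALLOC][14-45 FREE]
Op 4: c = malloc(2) -> c = 14; heap: [0-13 ALLOC][14-15 ALLOC][16-45 FREE]
Op 5: d = malloc(10) -> d = 16; heap: [0-13 ALLOC][14-15 ALLOC][16-25 ALLOC][26-45 FREE]
Op 6: free(a) -> (freed a); heap: [0-13 FREE][14-15 ALLOC][16-25 ALLOC][26-45 FREE]
Free blocks: [14 20] total_free=34 largest=20 -> 100*(34-20)/34 = 1400/34 ≈ 41.176 -> rounds to 41

Answer: 41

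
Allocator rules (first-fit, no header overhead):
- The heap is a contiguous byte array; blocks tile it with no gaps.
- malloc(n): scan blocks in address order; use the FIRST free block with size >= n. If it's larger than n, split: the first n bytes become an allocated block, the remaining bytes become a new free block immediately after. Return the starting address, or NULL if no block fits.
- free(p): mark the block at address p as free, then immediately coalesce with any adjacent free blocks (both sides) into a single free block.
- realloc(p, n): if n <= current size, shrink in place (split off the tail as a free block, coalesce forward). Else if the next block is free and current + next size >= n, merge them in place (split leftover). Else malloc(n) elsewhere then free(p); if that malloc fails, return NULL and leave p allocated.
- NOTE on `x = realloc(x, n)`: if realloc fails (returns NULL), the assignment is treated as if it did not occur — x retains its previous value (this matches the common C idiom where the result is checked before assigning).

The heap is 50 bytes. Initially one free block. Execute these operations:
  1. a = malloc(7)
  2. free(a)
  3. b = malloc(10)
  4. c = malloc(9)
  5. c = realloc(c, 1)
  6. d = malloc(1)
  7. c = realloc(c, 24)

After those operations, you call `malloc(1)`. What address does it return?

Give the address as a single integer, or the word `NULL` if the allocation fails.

Op 1: a = malloc(7) -> a = 0; heap: [0-6 ALLOC][7-49 FREE]
Op 2: free(a) -> (freed a); heap: [0-49 FREE]
Op 3: b = malloc(10) -> b = 0; heap: [0-9 ALLOC][10-49 FREE]
Op 4: c = malloc(9) -> c = 10; heap: [0-9 ALLOC][10-18 ALLOC][19-49 FREE]
Op 5: c = realloc(c, 1) -> c = 10; heap: [0-9 ALLOC][10-10 ALLOC][11-49 FREE]
Op 6: d = malloc(1) -> d = 11; heap: [0-9 ALLOC][10-10 ALLOC][11-11 ALLOC][12-49 FREE]
Op 7: c = realloc(c, 24) -> c = 12; heap: [0-9 ALLOC][10-10 FREE][11-11 ALLOC][12-35 ALLOC][36-49 FREE]
malloc(1): first-fit scan over [0-9 ALLOC][10-10 FREE][11-11 ALLOC][12-35 ALLOC][36-49 FREE] -> 10

Answer: 10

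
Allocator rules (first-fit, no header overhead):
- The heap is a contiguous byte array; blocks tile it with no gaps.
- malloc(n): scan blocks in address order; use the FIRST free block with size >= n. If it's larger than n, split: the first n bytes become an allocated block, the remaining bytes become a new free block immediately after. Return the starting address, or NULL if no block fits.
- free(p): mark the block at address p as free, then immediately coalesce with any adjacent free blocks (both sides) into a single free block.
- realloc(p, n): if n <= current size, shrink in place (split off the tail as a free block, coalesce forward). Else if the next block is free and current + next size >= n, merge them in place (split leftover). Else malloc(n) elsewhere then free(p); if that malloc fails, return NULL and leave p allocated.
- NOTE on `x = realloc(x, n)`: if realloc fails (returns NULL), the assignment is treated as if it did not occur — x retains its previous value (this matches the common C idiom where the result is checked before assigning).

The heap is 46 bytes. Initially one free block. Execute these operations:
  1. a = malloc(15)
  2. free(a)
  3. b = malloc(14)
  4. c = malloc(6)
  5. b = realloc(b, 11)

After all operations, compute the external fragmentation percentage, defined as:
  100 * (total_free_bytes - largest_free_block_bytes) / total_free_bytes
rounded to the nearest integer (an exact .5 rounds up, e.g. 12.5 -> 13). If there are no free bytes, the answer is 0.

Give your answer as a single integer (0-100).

Op 1: a = malloc(15) -> a = 0; heap: [0-14 ALLOC][15-45 FREE]
Op 2: free(a) -> (freed a); heap: [0-45 FREE]
Op 3: b = malloc(14) -> b = 0; heap: [0-13 ALLOC][14-45 FREE]
Op 4: c = malloc(6) -> c = 14; heap: [0-13 ALLOC][14-19 ALLOC][20-45 FREE]
Op 5: b = realloc(b, 11) -> b = 0; heap: [0-10 ALLOC][11-13 FREE][14-19 ALLOC][20-45 FREE]
Free blocks: [3 26] total_free=29 largest=26 -> 100*(29-26)/29 = 300/29 ≈ 10.345 -> rounds to 10

Answer: 10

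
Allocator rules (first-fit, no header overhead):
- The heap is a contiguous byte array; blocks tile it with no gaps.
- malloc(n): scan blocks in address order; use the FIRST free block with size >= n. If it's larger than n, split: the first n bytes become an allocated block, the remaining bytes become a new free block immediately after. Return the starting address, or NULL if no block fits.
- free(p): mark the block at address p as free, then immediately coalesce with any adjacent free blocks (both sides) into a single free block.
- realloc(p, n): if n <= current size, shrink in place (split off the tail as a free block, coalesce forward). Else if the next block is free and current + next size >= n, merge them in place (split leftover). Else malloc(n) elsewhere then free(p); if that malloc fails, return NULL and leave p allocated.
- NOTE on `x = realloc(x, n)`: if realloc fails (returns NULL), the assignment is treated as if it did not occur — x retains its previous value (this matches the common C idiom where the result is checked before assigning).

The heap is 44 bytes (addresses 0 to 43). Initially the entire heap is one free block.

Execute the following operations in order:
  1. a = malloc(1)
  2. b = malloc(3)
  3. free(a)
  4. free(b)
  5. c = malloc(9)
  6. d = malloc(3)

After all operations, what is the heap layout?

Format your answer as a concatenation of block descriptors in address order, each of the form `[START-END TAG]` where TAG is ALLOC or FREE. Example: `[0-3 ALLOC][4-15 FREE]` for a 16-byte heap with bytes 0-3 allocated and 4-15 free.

Op 1: a = malloc(1) -> a = 0; heap: [0-0 ALLOC][1-43 FREE]
Op 2: b = malloc(3) -> b = 1; heap: [0-0 ALLOC][1-3 ALLOC][4-43 FREE]
Op 3: free(a) -> (freed a); heap: [0-0 FREE][1-3 ALLOC][4-43 FREE]
Op 4: free(b) -> (freed b); heap: [0-43 FREE]
Op 5: c = malloc(9) -> c = 0; heap: [0-8 ALLOC][9-43 FREE]
Op 6: d = malloc(3) -> d = 9; heap: [0-8 ALLOC][9-11 ALLOC][12-43 FREE]

Answer: [0-8 ALLOC][9-11 ALLOC][12-43 FREE]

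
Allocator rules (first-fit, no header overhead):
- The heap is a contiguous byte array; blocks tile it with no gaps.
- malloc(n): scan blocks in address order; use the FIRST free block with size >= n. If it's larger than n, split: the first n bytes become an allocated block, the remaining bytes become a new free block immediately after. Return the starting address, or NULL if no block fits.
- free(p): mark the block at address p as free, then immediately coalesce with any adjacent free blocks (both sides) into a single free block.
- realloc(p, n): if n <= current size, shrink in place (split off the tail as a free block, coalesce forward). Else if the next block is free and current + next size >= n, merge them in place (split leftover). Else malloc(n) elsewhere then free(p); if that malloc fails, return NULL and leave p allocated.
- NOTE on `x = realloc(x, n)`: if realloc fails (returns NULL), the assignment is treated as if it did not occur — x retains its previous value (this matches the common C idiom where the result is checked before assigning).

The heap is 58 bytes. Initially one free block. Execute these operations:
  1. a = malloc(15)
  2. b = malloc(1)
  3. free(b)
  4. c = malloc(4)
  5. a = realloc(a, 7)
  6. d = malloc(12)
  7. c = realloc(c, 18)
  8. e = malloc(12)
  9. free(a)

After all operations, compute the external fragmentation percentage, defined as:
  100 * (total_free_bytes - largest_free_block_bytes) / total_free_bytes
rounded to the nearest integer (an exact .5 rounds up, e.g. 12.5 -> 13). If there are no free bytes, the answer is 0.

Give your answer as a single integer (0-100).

Answer: 44

Derivation:
Op 1: a = malloc(15) -> a = 0; heap: [0-14 ALLOC][15-57 FREE]
Op 2: b = malloc(1) -> b = 15; heap: [0-14 ALLOC][15-15 ALLOC][16-57 FREE]
Op 3: free(b) -> (freed b); heap: [0-14 ALLOC][15-57 FREE]
Op 4: c = malloc(4) -> c = 15; heap: [0-14 ALLOC][15-18 ALLOC][19-57 FREE]
Op 5: a = realloc(a, 7) -> a = 0; heap: [0-6 ALLOC][7-14 FREE][15-18 ALLOC][19-57 FREE]
Op 6: d = malloc(12) -> d = 19; heap: [0-6 ALLOC][7-14 FREE][15-18 ALLOC][19-30 ALLOC][31-57 FREE]
Op 7: c = realloc(c, 18) -> c = 31; heap: [0-6 ALLOC][7-18 FREE][19-30 ALLOC][31-48 ALLOC][49-57 FREE]
Op 8: e = malloc(12) -> e = 7; heap: [0-6 ALLOC][7-18 ALLOC][19-30 ALLOC][31-48 ALLOC][49-57 FREE]
Op 9: free(a) -> (freed a); heap: [0-6 FREE][7-18 ALLOC][19-30 ALLOC][31-48 ALLOC][49-57 FREE]
Free blocks: [7 9] total_free=16 largest=9 -> 100*(16-9)/16 = 700/16 = 43.75 -> rounds to 44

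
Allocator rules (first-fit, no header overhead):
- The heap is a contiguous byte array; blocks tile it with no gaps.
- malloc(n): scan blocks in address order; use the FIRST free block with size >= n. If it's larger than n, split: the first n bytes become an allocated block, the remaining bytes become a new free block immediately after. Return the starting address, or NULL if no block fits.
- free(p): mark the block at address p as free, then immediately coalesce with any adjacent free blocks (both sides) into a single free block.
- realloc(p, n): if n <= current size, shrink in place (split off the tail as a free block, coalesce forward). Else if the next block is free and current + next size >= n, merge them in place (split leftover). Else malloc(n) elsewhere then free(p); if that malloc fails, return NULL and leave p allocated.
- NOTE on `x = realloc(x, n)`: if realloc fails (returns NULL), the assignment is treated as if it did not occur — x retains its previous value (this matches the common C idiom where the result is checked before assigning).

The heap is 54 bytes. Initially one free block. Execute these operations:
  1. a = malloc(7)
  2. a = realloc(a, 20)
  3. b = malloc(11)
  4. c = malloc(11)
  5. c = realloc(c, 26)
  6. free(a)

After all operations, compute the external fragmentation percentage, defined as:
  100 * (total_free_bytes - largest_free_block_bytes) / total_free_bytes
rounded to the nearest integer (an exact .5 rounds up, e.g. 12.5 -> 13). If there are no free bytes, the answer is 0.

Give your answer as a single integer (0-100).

Answer: 38

Derivation:
Op 1: a = malloc(7) -> a = 0; heap: [0-6 ALLOC][7-53 FREE]
Op 2: a = realloc(a, 20) -> a = 0; heap: [0-19 ALLOC][20-53 FREE]
Op 3: b = malloc(11) -> b = 20; heap: [0-19 ALLOC][20-30 ALLOC][31-53 FREE]
Op 4: c = malloc(11) -> c = 31; heap: [0-19 ALLOC][20-30 ALLOC][31-41 ALLOC][42-53 FREE]
Op 5: c = realloc(c, 26) -> NULL (c unchanged); heap: [0-19 ALLOC][20-30 ALLOC][31-41 ALLOC][42-53 FREE]
Op 6: free(a) -> (freed a); heap: [0-19 FREE][20-30 ALLOC][31-41 ALLOC][42-53 FREE]
Free blocks: [20 12] total_free=32 largest=20 -> 100*(32-20)/32 = 1200/32 = 37.5 -> rounds to 38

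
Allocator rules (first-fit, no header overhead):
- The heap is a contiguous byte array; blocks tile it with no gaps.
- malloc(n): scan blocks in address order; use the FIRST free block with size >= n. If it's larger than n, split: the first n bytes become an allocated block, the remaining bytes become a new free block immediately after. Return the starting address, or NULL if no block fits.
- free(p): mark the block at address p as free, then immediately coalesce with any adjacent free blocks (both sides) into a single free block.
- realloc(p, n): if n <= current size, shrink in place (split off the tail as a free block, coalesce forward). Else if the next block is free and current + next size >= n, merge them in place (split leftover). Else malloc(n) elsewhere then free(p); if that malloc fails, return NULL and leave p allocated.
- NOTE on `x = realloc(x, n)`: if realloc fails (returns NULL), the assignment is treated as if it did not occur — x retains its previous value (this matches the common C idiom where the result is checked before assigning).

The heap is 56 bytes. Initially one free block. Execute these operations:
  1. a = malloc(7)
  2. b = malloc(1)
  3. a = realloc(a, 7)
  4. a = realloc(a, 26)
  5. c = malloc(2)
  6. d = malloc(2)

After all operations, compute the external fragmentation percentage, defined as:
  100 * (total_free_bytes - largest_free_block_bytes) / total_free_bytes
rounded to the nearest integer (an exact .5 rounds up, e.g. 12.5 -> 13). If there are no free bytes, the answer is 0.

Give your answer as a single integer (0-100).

Answer: 12

Derivation:
Op 1: a = malloc(7) -> a = 0; heap: [0-6 ALLOC][7-55 FREE]
Op 2: b = malloc(1) -> b = 7; heap: [0-6 ALLOC][7-7 ALLOC][8-55 FREE]
Op 3: a = realloc(a, 7) -> a = 0; heap: [0-6 ALLOC][7-7 ALLOC][8-55 FREE]
Op 4: a = realloc(a, 26) -> a = 8; heap: [0-6 FREE][7-7 ALLOC][8-33 ALLOC][34-55 FREE]
Op 5: c = malloc(2) -> c = 0; heap: [0-1 ALLOC][2-6 FREE][7-7 ALLOC][8-33 ALLOC][34-55 FREE]
Op 6: d = malloc(2) -> d = 2; heap: [0-1 ALLOC][2-3 ALLOC][4-6 FREE][7-7 ALLOC][8-33 ALLOC][34-55 FREE]
Free blocks: [3 22] total_free=25 largest=22 -> 100*(25-22)/25 = 300/25 = 12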